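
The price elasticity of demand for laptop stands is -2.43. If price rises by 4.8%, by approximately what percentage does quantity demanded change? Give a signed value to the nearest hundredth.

%ΔQ ≈ E × %ΔP = (-2.43) × (4.8%) ≈ -11.66%.

-11.66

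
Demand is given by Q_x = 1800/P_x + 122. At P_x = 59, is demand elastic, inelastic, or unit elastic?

inelastic

At P_x = 59, Q_x = 152.5085.
dQ_x/dP_x = −1800/P_x² = −0.5171.
Point elasticity E = (dQ_x/dP_x)·(P_x/Q_x) = -0.5171 × 59/152.5085 ≈ -0.200.
|E| ≈ 0.200 < 1, so demand is inelastic.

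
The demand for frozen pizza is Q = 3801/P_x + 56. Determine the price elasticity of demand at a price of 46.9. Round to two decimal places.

-0.59

At P_x = 46.9, Q = 137.0448.
dQ/dP_x = −3801/P_x² = −1.728.
Point elasticity E = (dQ/dP_x)·(P_x/Q) = -1.728 × 46.9/137.0448 ≈ -0.59.
|E| < 1, so demand is inelastic at this price.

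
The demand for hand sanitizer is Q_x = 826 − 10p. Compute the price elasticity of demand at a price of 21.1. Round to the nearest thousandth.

-0.343

At p = 21.1, Q_x = 615.
dQ_x/dp = −10.
Point elasticity E = (dQ_x/dp)·(p/Q_x) = -10 × 21.1/615 ≈ -0.343.
|E| < 1, so demand is inelastic at this price.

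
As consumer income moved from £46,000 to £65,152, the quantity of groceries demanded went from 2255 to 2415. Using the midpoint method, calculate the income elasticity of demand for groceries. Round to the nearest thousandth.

0.199

%ΔQ = (2415 − 2255)/[(2255+2415)/2] = 160/2335 ≈ 0.0685.
%ΔI = (65,152 − 46,000)/[(46,000+65,152)/2] = 19152/55576 ≈ 0.3446.
E_I = %ΔQ/%ΔI ≈ 0.199.
E_I ∈ (0,1): normal good (necessity).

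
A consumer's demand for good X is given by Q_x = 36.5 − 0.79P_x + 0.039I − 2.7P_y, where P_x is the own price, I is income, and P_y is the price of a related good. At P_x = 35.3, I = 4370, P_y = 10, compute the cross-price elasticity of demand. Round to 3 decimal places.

At the given point, Q_x = 36.5 − 0.79(35.3) + 0.039(4370) − 2.7(10) = 36.5 − 27.887 + 170.43 − 27 = 152.043.
∂Q_x/∂P_y = −2.7, so E_xy = -2.7·(10/152.043) ≈ -0.178.
E_xy < 0: the goods are complements.

-0.178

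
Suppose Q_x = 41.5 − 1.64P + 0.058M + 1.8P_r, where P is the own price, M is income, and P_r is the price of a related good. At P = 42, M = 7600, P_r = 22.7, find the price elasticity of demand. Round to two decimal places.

Evaluating quantity at (P, M, P_r) gives Q_x = 41.5 − 1.64(42) + 0.058(7600) + 1.8(22.7) = 41.5 − 68.88 + 440.8 + 40.86 = 454.28.
∂Q_x/∂P = −1.64, so E_p = (−1.64)·(42/454.28) ≈ -0.15.
|E_p| < 1: demand is inelastic.

-0.15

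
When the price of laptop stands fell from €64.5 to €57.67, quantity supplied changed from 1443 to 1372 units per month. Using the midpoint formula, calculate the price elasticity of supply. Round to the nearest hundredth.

%Δq = (1372 − 1443)/[(1443 + 1372)/2] = -71/1407.5 ≈ -0.0504.
%Δp = (57.67 − 64.5)/[(64.5 + 57.67)/2] = -6.83/61.085 ≈ -0.1118.
Arc elasticity E = %Δq/%Δp ≈ -0.0504/-0.1118 ≈ 0.45.
|E| < 1: supply is inelastic over this range.

0.45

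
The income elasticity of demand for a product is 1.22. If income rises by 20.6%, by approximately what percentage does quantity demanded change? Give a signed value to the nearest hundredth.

%ΔQ ≈ E × %ΔI = (1.22) × (20.6%) ≈ 25.13%.

25.13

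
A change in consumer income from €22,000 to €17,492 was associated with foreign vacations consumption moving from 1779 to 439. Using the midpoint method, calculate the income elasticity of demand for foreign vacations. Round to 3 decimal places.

5.293

%ΔQ = (439 − 1779)/[(1779+439)/2] = -1340/1109 ≈ -1.2083.
%ΔI = (17,492 − 22,000)/[(22,000+17,492)/2] = -4508/19746 ≈ -0.2283.
E_I = %ΔQ/%ΔI ≈ 5.293.
E_I > 1: normal good (luxury).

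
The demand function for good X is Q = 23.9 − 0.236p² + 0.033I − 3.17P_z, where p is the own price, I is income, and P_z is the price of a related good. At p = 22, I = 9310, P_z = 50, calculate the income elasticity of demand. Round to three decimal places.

Q = 23.9 − 0.236(22)² + 0.033(9310) − 3.17(50) = 23.9 − 114.224 + 307.23 − 158.5 = 58.406.
∂Q/∂I = +0.033, so E_I = 0.033·(9310/58.406) ≈ 5.260.
E_I > 1: normal good (luxury).

5.260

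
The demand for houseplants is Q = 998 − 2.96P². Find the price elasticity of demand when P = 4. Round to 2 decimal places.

At P = 4, Q = 950.64.
dQ/dP = −2·2.96·P = −23.68.
Point elasticity E = (dQ/dP)·(P/Q) = -23.68 × 4/950.64 ≈ -0.10.
|E| < 1, so demand is inelastic at this price.

-0.10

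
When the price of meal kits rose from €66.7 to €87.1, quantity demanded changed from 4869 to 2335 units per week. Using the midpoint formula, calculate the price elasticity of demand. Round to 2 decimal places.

-2.65

%ΔQ = (2335 − 4869)/[(4869 + 2335)/2] = -2534/3602 ≈ -0.7035.
%ΔP = (87.1 − 66.7)/[(66.7 + 87.1)/2] = 20.4/76.9 ≈ 0.2653.
Arc elasticity E = %ΔQ/%ΔP ≈ -0.7035/0.2653 ≈ -2.65.
|E| > 1: demand is elastic over this range.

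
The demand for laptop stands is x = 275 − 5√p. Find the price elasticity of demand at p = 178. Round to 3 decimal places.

At p = 178, x = 208.2917.
dx/dp = −5/(2√p) = −5/(2·13.3417).
Point elasticity E = (dx/dp)·(p/x) = -0.1874 × 178/208.2917 ≈ -0.160.
|E| < 1, so demand is inelastic at this price.

-0.160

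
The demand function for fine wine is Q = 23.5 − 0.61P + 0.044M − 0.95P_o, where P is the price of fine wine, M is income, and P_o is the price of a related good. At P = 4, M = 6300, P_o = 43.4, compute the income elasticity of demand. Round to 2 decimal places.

First evaluate Q: 23.5 − 0.61(4) + 0.044(6300) − 0.95(43.4) = 23.5 − 2.44 + 277.2 − 41.23 = 257.03.
∂Q/∂M = +0.044, so E_I = 0.044·(6300/257.03) ≈ 1.08.
E_I > 1: normal good (luxury).

1.08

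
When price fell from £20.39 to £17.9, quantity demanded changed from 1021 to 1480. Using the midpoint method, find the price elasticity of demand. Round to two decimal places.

-2.82

%ΔQ = (1480 − 1021)/[(1021 + 1480)/2] = 459/1250.5 ≈ 0.3671.
%Δp = (17.9 − 20.39)/[(20.39 + 17.9)/2] = -2.49/19.145 ≈ -0.1301.
Arc elasticity E = %ΔQ/%Δp ≈ 0.3671/-0.1301 ≈ -2.82.
|E| > 1: demand is elastic over this range.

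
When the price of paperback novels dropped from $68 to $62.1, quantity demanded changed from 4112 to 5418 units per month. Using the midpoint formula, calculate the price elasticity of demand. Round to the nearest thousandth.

%ΔQ = (5418 − 4112)/[(4112 + 5418)/2] = 1306/4765 ≈ 0.2741.
%ΔP = (62.1 − 68)/[(68 + 62.1)/2] = -5.9/65.05 ≈ -0.0907.
Arc elasticity E = %ΔQ/%ΔP ≈ 0.2741/-0.0907 ≈ -3.022.
|E| > 1: demand is elastic over this range.

-3.022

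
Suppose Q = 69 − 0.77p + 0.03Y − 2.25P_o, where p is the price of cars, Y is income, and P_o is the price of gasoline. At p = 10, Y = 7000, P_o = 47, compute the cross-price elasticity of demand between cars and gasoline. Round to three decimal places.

-0.639

Substituting, Q = 69 − 0.77(10) + 0.03(7000) − 2.25(47) = 69 − 7.7 + 210 − 105.75 = 165.55.
∂Q/∂P_o = −2.25, so E_xy = -2.25·(47/165.55) ≈ -0.639.
E_xy < 0: the goods are complements.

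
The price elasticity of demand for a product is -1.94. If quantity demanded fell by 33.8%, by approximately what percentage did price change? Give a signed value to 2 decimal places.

%ΔQ ≈ E × %ΔP ⇒ %ΔP = %ΔQ / E = (-33.8%)/(-1.94) ≈ 17.42%.

17.42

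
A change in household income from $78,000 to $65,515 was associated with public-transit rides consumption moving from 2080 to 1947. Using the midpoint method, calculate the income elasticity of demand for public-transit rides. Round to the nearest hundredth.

%ΔQ = (1947 − 2080)/[(2080+1947)/2] = -133/2013.5 ≈ -0.0661.
%ΔI = (65,515 − 78,000)/[(78,000+65,515)/2] = -12485/71757.5 ≈ -0.1740.
E_I = %ΔQ/%ΔI ≈ 0.38.
E_I ∈ (0,1): normal good (necessity).

0.38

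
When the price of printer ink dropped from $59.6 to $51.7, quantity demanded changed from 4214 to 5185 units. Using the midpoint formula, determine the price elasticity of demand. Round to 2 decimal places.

%Δq = (5185 − 4214)/[(4214 + 5185)/2] = 971/4699.5 ≈ 0.2066.
%Δp = (51.7 − 59.6)/[(59.6 + 51.7)/2] = -7.9/55.65 ≈ -0.1420.
Arc elasticity E = %Δq/%Δp ≈ 0.2066/-0.1420 ≈ -1.46.
|E| > 1: demand is elastic over this range.

-1.46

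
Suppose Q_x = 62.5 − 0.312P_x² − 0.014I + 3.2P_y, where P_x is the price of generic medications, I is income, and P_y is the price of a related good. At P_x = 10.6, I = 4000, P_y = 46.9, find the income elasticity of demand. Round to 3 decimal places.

-0.461

Evaluating quantity at (P_x, I, P_y) gives Q_x = 62.5 − 0.312(10.6)² − 0.014(4000) + 3.2(46.9) = 62.5 − 35.0563 − 56 + 150.08 = 121.5237.
∂Q_x/∂I = −0.014, so E_I = -0.014·(4000/121.5237) ≈ -0.461.
E_I < 0: inferior good.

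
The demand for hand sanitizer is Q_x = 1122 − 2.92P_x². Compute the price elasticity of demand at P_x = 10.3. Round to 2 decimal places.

At P_x = 10.3, Q_x = 812.2172.
dQ_x/dP_x = −2·2.92·P_x = −60.152.
Point elasticity E = (dQ_x/dP_x)·(P_x/Q_x) = -60.152 × 10.3/812.2172 ≈ -0.76.
|E| < 1, so demand is inelastic at this price.

-0.76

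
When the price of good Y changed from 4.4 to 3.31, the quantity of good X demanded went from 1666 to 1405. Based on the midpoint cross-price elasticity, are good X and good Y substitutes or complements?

substitutes

%ΔQ_x = (1405 − 1666)/[(1666+1405)/2] = -261/1535.5 ≈ -0.1700.
%ΔP_y = (3.31 − 4.4)/[(4.4+3.31)/2] ≈ -0.2827.
E_xy = -0.1700/-0.2827 ≈ 0.601.
E_xy > 0, so the goods are substitutes.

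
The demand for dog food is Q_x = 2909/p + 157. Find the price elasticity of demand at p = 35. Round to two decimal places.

-0.35

At p = 35, Q_x = 240.1143.
dQ_x/dp = −2909/p² = −2.3747.
Point elasticity E = (dQ_x/dp)·(p/Q_x) = -2.3747 × 35/240.1143 ≈ -0.35.
|E| < 1, so demand is inelastic at this price.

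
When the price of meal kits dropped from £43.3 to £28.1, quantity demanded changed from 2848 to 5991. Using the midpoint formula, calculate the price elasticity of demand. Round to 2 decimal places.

%Δq = (5991 − 2848)/[(2848 + 5991)/2] = 3143/4419.5 ≈ 0.7112.
%Δp = (28.1 − 43.3)/[(43.3 + 28.1)/2] = -15.2/35.7 ≈ -0.4258.
Arc elasticity E = %Δq/%Δp ≈ 0.7112/-0.4258 ≈ -1.67.
|E| > 1: demand is elastic over this range.

-1.67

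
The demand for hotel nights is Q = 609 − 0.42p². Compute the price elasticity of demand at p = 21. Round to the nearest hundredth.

-0.87

At p = 21, Q = 423.78.
dQ/dp = −2·0.42·p = −17.64.
Point elasticity E = (dQ/dp)·(p/Q) = -17.64 × 21/423.78 ≈ -0.87.
|E| < 1, so demand is inelastic at this price.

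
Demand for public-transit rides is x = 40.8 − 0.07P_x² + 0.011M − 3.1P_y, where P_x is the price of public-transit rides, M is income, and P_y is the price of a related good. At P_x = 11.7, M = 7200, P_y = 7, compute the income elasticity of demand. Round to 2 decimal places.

At the given point, x = 40.8 − 0.07(11.7)² + 0.011(7200) − 3.1(7) = 40.8 − 9.5823 + 79.2 − 21.7 = 88.7177.
∂x/∂M = +0.011, so E_I = 0.011·(7200/88.7177) ≈ 0.89.
E_I ∈ (0,1): normal good (necessity).

0.89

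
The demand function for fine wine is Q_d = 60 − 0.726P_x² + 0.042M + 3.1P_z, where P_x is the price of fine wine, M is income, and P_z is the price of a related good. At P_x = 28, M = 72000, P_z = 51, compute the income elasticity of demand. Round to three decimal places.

1.131

Evaluating quantity at (P_x, M, P_z) gives Q_d = 60 − 0.726(28)² + 0.042(72000) + 3.1(51) = 60 − 569.184 + 3024 + 158.1 = 2672.916.
∂Q_d/∂M = +0.042, so E_I = 0.042·(72000/2672.916) ≈ 1.131.
E_I > 1: normal good (luxury).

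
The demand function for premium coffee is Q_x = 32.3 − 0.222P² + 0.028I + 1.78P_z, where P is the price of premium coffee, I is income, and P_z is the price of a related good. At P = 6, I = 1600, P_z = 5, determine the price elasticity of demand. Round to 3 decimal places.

-0.205

Q_x = 32.3 − 0.222(6)² + 0.028(1600) + 1.78(5) = 32.3 − 7.992 + 44.8 + 8.9 = 78.008.
∂Q_x/∂P = −2·0.222·P = -2.664, so E_p = -2.664·(6/78.008) ≈ -0.205.
|E_p| < 1: demand is inelastic.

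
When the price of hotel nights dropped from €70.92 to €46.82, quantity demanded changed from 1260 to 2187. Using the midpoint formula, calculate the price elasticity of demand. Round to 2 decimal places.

%ΔQ = (2187 − 1260)/[(1260 + 2187)/2] = 927/1723.5 ≈ 0.5379.
%ΔP = (46.82 − 70.92)/[(70.92 + 46.82)/2] = -24.1/58.87 ≈ -0.4094.
Arc elasticity E = %ΔQ/%ΔP ≈ 0.5379/-0.4094 ≈ -1.31.
|E| > 1: demand is elastic over this range.

-1.31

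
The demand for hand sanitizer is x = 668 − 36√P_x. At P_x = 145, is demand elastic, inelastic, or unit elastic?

inelastic

At P_x = 145, x = 234.5026.
dx/dP_x = −36/(2√P_x) = −36/(2·12.0416).
Point elasticity E = (dx/dP_x)·(P_x/x) = -1.4948 × 145/234.5026 ≈ -0.924.
|E| ≈ 0.924 < 1, so demand is inelastic.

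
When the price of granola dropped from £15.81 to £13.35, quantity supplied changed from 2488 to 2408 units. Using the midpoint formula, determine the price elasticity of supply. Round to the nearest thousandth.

0.194

%ΔQ = (2408 − 2488)/[(2488 + 2408)/2] = -80/2448 ≈ -0.0327.
%Δp = (13.35 − 15.81)/[(15.81 + 13.35)/2] = -2.46/14.58 ≈ -0.1687.
Arc elasticity E = %ΔQ/%Δp ≈ -0.0327/-0.1687 ≈ 0.194.
|E| < 1: supply is inelastic over this range.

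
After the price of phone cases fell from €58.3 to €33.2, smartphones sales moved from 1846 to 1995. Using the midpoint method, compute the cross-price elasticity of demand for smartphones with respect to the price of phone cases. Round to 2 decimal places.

%ΔQ_x = (1995 − 1846)/[(1846+1995)/2] = 149/1920.5 ≈ 0.0776.
%ΔP_y = (33.2 − 58.3)/[(58.3+33.2)/2] ≈ -0.5486.
E_xy = 0.0776/-0.5486 ≈ -0.14.
E_xy < 0, so smartphones and phone cases are complements.

-0.14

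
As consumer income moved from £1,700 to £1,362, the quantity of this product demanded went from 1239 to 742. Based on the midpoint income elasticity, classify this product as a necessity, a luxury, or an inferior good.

luxury

%ΔQ = (742 − 1239)/[(1239+742)/2] = -497/990.5 ≈ -0.5018.
%ΔM = (1,362 − 1,700)/[(1,700+1,362)/2] = -338/1531 ≈ -0.2208.
E_I = %ΔQ/%ΔM ≈ 2.273.
E_I > 1: normal good (luxury).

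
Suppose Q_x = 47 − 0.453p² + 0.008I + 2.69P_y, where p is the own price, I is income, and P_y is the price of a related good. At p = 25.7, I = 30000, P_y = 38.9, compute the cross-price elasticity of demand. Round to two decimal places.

1.13

Q_x = 47 − 0.453(25.7)² + 0.008(30000) + 2.69(38.9) = 47 − 299.202 + 240 + 104.641 = 92.439.
∂Q_x/∂P_y = +2.69, so E_xy = 2.69·(38.9/92.439) ≈ 1.13.
E_xy > 0: the goods are substitutes.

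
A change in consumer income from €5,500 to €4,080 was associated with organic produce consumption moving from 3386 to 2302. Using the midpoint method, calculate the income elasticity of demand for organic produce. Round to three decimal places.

%ΔQ = (2302 − 3386)/[(3386+2302)/2] = -1084/2844 ≈ -0.3812.
%ΔI = (4,080 − 5,500)/[(5,500+4,080)/2] = -1420/4790 ≈ -0.2965.
E_I = %ΔQ/%ΔI ≈ 1.286.
E_I > 1: normal good (luxury).

1.286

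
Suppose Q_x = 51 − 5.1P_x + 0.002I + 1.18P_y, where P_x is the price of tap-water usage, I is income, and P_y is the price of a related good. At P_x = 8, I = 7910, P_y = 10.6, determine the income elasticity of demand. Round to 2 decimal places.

0.41

At the given point, Q_x = 51 − 5.1(8) + 0.002(7910) + 1.18(10.6) = 51 − 40.8 + 15.82 + 12.508 = 38.528.
∂Q_x/∂I = +0.002, so E_I = 0.002·(7910/38.528) ≈ 0.41.
E_I ∈ (0,1): normal good (necessity).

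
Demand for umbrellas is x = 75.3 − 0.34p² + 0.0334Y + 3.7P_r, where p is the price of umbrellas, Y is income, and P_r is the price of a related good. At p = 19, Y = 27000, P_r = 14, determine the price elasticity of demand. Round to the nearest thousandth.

-0.271

At the given point, x = 75.3 − 0.34(19)² + 0.0334(27000) + 3.7(14) = 75.3 − 122.74 + 901.8 + 51.8 = 906.16.
∂x/∂p = −2·0.34·p = -12.92, so E_p = -12.92·(19/906.16) ≈ -0.271.
|E_p| < 1: demand is inelastic.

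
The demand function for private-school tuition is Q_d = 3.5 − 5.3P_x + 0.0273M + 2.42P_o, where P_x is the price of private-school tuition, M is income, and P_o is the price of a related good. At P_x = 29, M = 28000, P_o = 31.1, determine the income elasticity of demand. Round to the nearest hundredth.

At the given point, Q_d = 3.5 − 5.3(29) + 0.0273(28000) + 2.42(31.1) = 3.5 − 153.7 + 764.4 + 75.262 = 689.462.
∂Q_d/∂M = +0.0273, so E_I = 0.0273·(28000/689.462) ≈ 1.11.
E_I > 1: normal good (luxury).

1.11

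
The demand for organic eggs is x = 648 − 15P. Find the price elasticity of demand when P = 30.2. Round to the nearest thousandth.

-2.323

At P = 30.2, x = 195.
dx/dP = −15.
Point elasticity E = (dx/dP)·(P/x) = -15 × 30.2/195 ≈ -2.323.
|E| > 1, so demand is elastic at this price.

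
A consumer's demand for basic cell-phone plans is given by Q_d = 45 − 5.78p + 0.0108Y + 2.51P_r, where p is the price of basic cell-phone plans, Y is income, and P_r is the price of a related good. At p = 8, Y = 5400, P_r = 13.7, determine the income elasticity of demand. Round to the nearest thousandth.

Substituting, Q_d = 45 − 5.78(8) + 0.0108(5400) + 2.51(13.7) = 45 − 46.24 + 58.32 + 34.387 = 91.467.
∂Q_d/∂Y = +0.0108, so E_I = 0.0108·(5400/91.467) ≈ 0.638.
E_I ∈ (0,1): normal good (necessity).

0.638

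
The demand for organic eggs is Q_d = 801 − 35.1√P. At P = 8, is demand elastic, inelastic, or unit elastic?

At P = 8, Q_d = 701.7222.
dQ_d/dP = −35.1/(2√P) = −35.1/(2·2.8284).
Point elasticity E = (dQ_d/dP)·(P/Q_d) = -6.2049 × 8/701.7222 ≈ -0.071.
|E| ≈ 0.071 < 1, so demand is inelastic.

inelastic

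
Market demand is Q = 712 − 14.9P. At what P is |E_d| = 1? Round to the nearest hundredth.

For linear demand Q = a − bP, E = −bP/(a − bP). |E| = 1 ⇒ bP = a − bP ⇒ P = a/(2b).
P = 712/(2·14.9) ≈ 23.89.

23.89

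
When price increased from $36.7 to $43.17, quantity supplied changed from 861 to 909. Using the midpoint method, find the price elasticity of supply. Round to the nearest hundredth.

%Δq = (909 − 861)/[(861 + 909)/2] = 48/885 ≈ 0.0542.
%Δp = (43.17 − 36.7)/[(36.7 + 43.17)/2] = 6.47/39.935 ≈ 0.1620.
Arc elasticity E = %Δq/%Δp ≈ 0.0542/0.1620 ≈ 0.33.
|E| < 1: supply is inelastic over this range.

0.33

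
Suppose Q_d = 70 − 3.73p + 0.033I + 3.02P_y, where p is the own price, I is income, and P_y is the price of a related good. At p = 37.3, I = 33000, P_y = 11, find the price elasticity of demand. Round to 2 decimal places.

-0.13

Substituting, Q_d = 70 − 3.73(37.3) + 0.033(33000) + 3.02(11) = 70 − 139.129 + 1089 + 33.22 = 1053.091.
∂Q_d/∂p = −3.73, so E_p = (−3.73)·(37.3/1053.091) ≈ -0.13.
|E_p| < 1: demand is inelastic.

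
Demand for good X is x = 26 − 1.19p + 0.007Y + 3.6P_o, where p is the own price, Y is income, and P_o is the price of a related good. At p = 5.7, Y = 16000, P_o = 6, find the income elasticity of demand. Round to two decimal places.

0.73

At the given point, x = 26 − 1.19(5.7) + 0.007(16000) + 3.6(6) = 26 − 6.783 + 112 + 21.6 = 152.817.
∂x/∂Y = +0.007, so E_I = 0.007·(16000/152.817) ≈ 0.73.
E_I ∈ (0,1): normal good (necessity).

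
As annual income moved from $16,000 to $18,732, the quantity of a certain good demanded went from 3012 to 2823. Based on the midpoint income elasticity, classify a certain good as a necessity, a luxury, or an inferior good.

inferior

%ΔQ = (2823 − 3012)/[(3012+2823)/2] = -189/2917.5 ≈ -0.0648.
%ΔM = (18,732 − 16,000)/[(16,000+18,732)/2] = 2732/17366 ≈ 0.1573.
E_I = %ΔQ/%ΔM ≈ -0.412.
E_I < 0: inferior good.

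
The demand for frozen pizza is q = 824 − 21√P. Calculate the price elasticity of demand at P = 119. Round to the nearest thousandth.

-0.193

At P = 119, q = 594.917.
dq/dP = −21/(2√P) = −21/(2·10.9087).
Point elasticity E = (dq/dP)·(P/q) = -0.9625 × 119/594.917 ≈ -0.193.
|E| < 1, so demand is inelastic at this price.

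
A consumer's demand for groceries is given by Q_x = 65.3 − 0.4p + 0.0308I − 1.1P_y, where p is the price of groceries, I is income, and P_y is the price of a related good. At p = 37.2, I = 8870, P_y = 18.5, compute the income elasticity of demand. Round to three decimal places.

0.901

First evaluate Q_x: 65.3 − 0.4(37.2) + 0.0308(8870) − 1.1(18.5) = 65.3 − 14.88 + 273.196 − 20.35 = 303.266.
∂Q_x/∂I = +0.0308, so E_I = 0.0308·(8870/303.266) ≈ 0.901.
E_I ∈ (0,1): normal good (necessity).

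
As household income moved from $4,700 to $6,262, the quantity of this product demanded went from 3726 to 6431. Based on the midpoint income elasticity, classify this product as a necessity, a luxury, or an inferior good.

%ΔQ = (6431 − 3726)/[(3726+6431)/2] = 2705/5078.5 ≈ 0.5326.
%ΔI = (6,262 − 4,700)/[(4,700+6,262)/2] = 1562/5481 ≈ 0.2850.
E_I = %ΔQ/%ΔI ≈ 1.869.
E_I > 1: normal good (luxury).

luxury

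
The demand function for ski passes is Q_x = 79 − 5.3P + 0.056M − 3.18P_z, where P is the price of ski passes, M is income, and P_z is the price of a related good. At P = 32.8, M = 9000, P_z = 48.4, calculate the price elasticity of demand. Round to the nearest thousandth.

-0.681

Q_x = 79 − 5.3(32.8) + 0.056(9000) − 3.18(48.4) = 79 − 173.84 + 504 − 153.912 = 255.248.
∂Q_x/∂P = −5.3, so E_p = (−5.3)·(32.8/255.248) ≈ -0.681.
|E_p| < 1: demand is inelastic.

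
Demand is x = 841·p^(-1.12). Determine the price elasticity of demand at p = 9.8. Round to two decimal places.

-1.12

For a Cobb–Douglas (constant-elasticity) form x = A·p^α·…, the elasticity with respect to p equals the exponent α at every point.
Here the exponent on p is -1.12, so the price elasticity of demand is -1.12.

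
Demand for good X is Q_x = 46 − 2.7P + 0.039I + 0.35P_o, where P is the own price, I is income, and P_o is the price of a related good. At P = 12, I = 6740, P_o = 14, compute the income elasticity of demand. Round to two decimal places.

0.93

At the given point, Q_x = 46 − 2.7(12) + 0.039(6740) + 0.35(14) = 46 − 32.4 + 262.86 + 4.9 = 281.36.
∂Q_x/∂I = +0.039, so E_I = 0.039·(6740/281.36) ≈ 0.93.
E_I ∈ (0,1): normal good (necessity).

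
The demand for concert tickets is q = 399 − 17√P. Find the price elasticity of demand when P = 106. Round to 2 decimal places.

-0.39

At P = 106, q = 223.9743.
dq/dP = −17/(2√P) = −17/(2·10.2956).
Point elasticity E = (dq/dP)·(P/q) = -0.8256 × 106/223.9743 ≈ -0.39.
|E| < 1, so demand is inelastic at this price.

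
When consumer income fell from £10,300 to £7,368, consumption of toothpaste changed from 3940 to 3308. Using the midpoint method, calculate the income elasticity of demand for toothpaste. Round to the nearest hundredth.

%ΔQ = (3308 − 3940)/[(3940+3308)/2] = -632/3624 ≈ -0.1744.
%ΔI = (7,368 − 10,300)/[(10,300+7,368)/2] = -2932/8834 ≈ -0.3319.
E_I = %ΔQ/%ΔI ≈ 0.53.
E_I ∈ (0,1): normal good (necessity).

0.53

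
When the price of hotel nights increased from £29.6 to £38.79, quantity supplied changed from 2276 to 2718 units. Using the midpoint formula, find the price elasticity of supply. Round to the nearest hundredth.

0.66

%ΔQ = (2718 − 2276)/[(2276 + 2718)/2] = 442/2497 ≈ 0.1770.
%Δp = (38.79 − 29.6)/[(29.6 + 38.79)/2] = 9.19/34.195 ≈ 0.2688.
Arc elasticity E = %ΔQ/%Δp ≈ 0.1770/0.2688 ≈ 0.66.
|E| < 1: supply is inelastic over this range.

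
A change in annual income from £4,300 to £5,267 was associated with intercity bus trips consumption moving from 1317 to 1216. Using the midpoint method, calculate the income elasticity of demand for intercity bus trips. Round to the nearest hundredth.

%ΔQ = (1216 − 1317)/[(1317+1216)/2] = -101/1266.5 ≈ -0.0797.
%ΔI = (5,267 − 4,300)/[(4,300+5,267)/2] = 967/4783.5 ≈ 0.2022.
E_I = %ΔQ/%ΔI ≈ -0.39.
E_I < 0: inferior good.

-0.39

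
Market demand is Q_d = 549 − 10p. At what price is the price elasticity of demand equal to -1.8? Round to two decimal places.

35.29

Set −bp/(a − bp) = −1.8 ⇒ bp = 1.8(a − bp) ⇒ bp(1+1.8) = 1.8·a.
p = 1.8·549/(10·2.8) ≈ 35.29.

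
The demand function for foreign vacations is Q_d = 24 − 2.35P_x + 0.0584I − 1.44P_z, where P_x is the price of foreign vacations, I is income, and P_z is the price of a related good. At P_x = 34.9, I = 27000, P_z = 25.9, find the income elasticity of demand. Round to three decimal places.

Q_d = 24 − 2.35(34.9) + 0.0584(27000) − 1.44(25.9) = 24 − 82.015 + 1576.8 − 37.296 = 1481.489.
∂Q_d/∂I = +0.0584, so E_I = 0.0584·(27000/1481.489) ≈ 1.064.
E_I > 1: normal good (luxury).

1.064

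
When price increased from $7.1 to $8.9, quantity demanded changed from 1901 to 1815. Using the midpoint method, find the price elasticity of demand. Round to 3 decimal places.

%ΔQ = (1815 − 1901)/[(1901 + 1815)/2] = -86/1858 ≈ -0.0463.
%ΔP = (8.9 − 7.1)/[(7.1 + 8.9)/2] = 1.8/8 ≈ 0.2250.
Arc elasticity E = %ΔQ/%ΔP ≈ -0.0463/0.2250 ≈ -0.206.
|E| < 1: demand is inelastic over this range.

-0.206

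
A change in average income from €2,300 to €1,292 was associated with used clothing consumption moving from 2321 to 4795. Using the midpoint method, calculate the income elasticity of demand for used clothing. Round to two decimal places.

%ΔQ = (4795 − 2321)/[(2321+4795)/2] = 2474/3558 ≈ 0.6953.
%ΔM = (1,292 − 2,300)/[(2,300+1,292)/2] = -1008/1796 ≈ -0.5612.
E_I = %ΔQ/%ΔM ≈ -1.24.
E_I < 0: inferior good.

-1.24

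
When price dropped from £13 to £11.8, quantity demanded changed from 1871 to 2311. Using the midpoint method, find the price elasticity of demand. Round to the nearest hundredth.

-2.17

%Δq = (2311 − 1871)/[(1871 + 2311)/2] = 440/2091 ≈ 0.2104.
%ΔP = (11.8 − 13)/[(13 + 11.8)/2] = -1.2/12.4 ≈ -0.0968.
Arc elasticity E = %Δq/%ΔP ≈ 0.2104/-0.0968 ≈ -2.17.
|E| > 1: demand is elastic over this range.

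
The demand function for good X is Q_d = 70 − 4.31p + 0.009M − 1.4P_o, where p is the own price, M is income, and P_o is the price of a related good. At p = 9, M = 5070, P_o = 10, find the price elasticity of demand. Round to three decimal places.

-0.617

Evaluating quantity at (p, M, P_o) gives Q_d = 70 − 4.31(9) + 0.009(5070) − 1.4(10) = 70 − 38.79 + 45.63 − 14 = 62.84.
∂Q_d/∂p = −4.31, so E_p = (−4.31)·(9/62.84) ≈ -0.617.
|E_p| < 1: demand is inelastic.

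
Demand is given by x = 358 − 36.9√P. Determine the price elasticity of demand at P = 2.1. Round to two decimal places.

-0.09

At P = 2.1, x = 304.5268.
dx/dP = −36.9/(2√P) = −36.9/(2·1.4491).
Point elasticity E = (dx/dP)·(P/x) = -12.7317 × 2.1/304.5268 ≈ -0.09.
|E| < 1, so demand is inelastic at this price.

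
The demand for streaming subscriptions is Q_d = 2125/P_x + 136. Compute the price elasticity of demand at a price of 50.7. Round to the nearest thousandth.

At P_x = 50.7, Q_d = 177.9132.
dQ_d/dP_x = −2125/P_x² = −0.8267.
Point elasticity E = (dQ_d/dP_x)·(P_x/Q_d) = -0.8267 × 50.7/177.9132 ≈ -0.236.
|E| < 1, so demand is inelastic at this price.

-0.236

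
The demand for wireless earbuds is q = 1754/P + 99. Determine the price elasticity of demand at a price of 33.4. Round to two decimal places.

-0.35

At P = 33.4, q = 151.515.
dq/dP = −1754/P² = −1.5723.
Point elasticity E = (dq/dP)·(P/q) = -1.5723 × 33.4/151.515 ≈ -0.35.
|E| < 1, so demand is inelastic at this price.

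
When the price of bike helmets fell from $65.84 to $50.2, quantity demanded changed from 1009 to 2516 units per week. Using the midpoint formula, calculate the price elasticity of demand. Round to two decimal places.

-3.17

%ΔQ = (2516 − 1009)/[(1009 + 2516)/2] = 1507/1762.5 ≈ 0.8550.
%ΔP = (50.2 − 65.84)/[(65.84 + 50.2)/2] = -15.64/58.02 ≈ -0.2696.
Arc elasticity E = %ΔQ/%ΔP ≈ 0.8550/-0.2696 ≈ -3.17.
|E| > 1: demand is elastic over this range.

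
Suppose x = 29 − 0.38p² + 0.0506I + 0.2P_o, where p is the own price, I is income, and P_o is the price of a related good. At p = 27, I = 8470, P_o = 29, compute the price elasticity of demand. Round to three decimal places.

x = 29 − 0.38(27)² + 0.0506(8470) + 0.2(29) = 29 − 277.02 + 428.582 + 5.8 = 186.362.
∂x/∂p = −2·0.38·p = -20.52, so E_p = -20.52·(27/186.362) ≈ -2.973.
|E_p| > 1: demand is elastic.

-2.973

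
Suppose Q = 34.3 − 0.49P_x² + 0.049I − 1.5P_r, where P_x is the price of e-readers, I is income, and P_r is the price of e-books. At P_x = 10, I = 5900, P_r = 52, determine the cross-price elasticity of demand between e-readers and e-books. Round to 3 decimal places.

-0.397

Substituting, Q = 34.3 − 0.49(10)² + 0.049(5900) − 1.5(52) = 34.3 − 49 + 289.1 − 78 = 196.4.
∂Q/∂P_r = −1.5, so E_xy = -1.5·(52/196.4) ≈ -0.397.
E_xy < 0: the goods are complements.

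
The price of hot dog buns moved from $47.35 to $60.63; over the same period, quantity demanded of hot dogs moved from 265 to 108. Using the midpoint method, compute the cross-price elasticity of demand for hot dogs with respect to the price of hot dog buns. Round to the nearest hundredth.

%ΔQ_x = (108 − 265)/[(265+108)/2] = -157/186.5 ≈ -0.8418.
%ΔP_y = (60.63 − 47.35)/[(47.35+60.63)/2] ≈ 0.2460.
E_xy = -0.8418/0.2460 ≈ -3.42.
E_xy < 0, so hot dogs and hot dog buns are complements.

-3.42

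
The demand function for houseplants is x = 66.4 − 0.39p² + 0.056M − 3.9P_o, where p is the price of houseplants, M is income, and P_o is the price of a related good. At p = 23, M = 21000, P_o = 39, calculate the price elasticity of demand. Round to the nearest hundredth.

-0.47

Substituting, x = 66.4 − 0.39(23)² + 0.056(21000) − 3.9(39) = 66.4 − 206.31 + 1176 − 152.1 = 883.99.
∂x/∂p = −2·0.39·p = -17.94, so E_p = -17.94·(23/883.99) ≈ -0.47.
|E_p| < 1: demand is inelastic.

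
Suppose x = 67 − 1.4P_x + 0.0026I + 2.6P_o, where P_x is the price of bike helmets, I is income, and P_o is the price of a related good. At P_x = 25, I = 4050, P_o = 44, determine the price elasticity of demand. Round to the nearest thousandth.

-0.223

Evaluating quantity at (P_x, I, P_o) gives x = 67 − 1.4(25) + 0.0026(4050) + 2.6(44) = 67 − 35 + 10.53 + 114.4 = 156.93.
∂x/∂P_x = −1.4, so E_p = (−1.4)·(25/156.93) ≈ -0.223.
|E_p| < 1: demand is inelastic.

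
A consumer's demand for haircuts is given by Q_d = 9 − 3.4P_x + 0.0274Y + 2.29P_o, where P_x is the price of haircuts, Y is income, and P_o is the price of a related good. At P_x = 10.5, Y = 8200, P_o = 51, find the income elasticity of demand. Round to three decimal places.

First evaluate Q_d: 9 − 3.4(10.5) + 0.0274(8200) + 2.29(51) = 9 − 35.7 + 224.68 + 116.79 = 314.77.
∂Q_d/∂Y = +0.0274, so E_I = 0.0274·(8200/314.77) ≈ 0.714.
E_I ∈ (0,1): normal good (necessity).

0.714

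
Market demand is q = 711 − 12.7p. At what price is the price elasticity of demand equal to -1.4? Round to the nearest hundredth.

32.66

Set −bp/(a − bp) = −1.4 ⇒ bp = 1.4(a − bp) ⇒ bp(1+1.4) = 1.4·a.
p = 1.4·711/(12.7·2.4) ≈ 32.66.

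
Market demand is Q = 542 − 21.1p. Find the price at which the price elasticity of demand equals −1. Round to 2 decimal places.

For linear demand Q = a − bp, E = −bp/(a − bp). |E| = 1 ⇒ bp = a − bp ⇒ p = a/(2b).
p = 542/(2·21.1) ≈ 12.84.

12.84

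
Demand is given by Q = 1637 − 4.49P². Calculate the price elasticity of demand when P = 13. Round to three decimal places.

At P = 13, Q = 878.19.
dQ/dP = −2·4.49·P = −116.74.
Point elasticity E = (dQ/dP)·(P/Q) = -116.74 × 13/878.19 ≈ -1.728.
|E| > 1, so demand is elastic at this price.

-1.728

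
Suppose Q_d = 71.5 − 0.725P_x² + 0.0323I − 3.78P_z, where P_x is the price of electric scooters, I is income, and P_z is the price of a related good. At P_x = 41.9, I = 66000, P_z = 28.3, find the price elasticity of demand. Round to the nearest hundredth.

-3.09

Q_d = 71.5 − 0.725(41.9)² + 0.0323(66000) − 3.78(28.3) = 71.5 − 1272.8173 + 2131.8 − 106.974 = 823.5088.
∂Q_d/∂P_x = −2·0.725·P_x = -60.755, so E_p = -60.755·(41.9/823.5088) ≈ -3.09.
|E_p| > 1: demand is elastic.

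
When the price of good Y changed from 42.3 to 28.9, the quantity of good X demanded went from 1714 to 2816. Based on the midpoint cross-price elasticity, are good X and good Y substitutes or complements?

%ΔQ_x = (2816 − 1714)/[(1714+2816)/2] = 1102/2265 ≈ 0.4865.
%ΔP_y = (28.9 − 42.3)/[(42.3+28.9)/2] ≈ -0.3764.
E_xy = 0.4865/-0.3764 ≈ -1.293.
E_xy < 0, so the goods are complements.

complements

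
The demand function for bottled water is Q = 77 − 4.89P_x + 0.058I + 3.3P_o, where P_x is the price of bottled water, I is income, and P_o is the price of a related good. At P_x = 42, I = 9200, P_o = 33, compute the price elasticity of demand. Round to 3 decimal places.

Substituting, Q = 77 − 4.89(42) + 0.058(9200) + 3.3(33) = 77 − 205.38 + 533.6 + 108.9 = 514.12.
∂Q/∂P_x = −4.89, so E_p = (−4.89)·(42/514.12) ≈ -0.399.
|E_p| < 1: demand is inelastic.

-0.399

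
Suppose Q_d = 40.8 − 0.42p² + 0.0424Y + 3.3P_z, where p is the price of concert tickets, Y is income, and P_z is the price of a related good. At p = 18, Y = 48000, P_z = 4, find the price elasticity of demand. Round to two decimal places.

Substituting, Q_d = 40.8 − 0.42(18)² + 0.0424(48000) + 3.3(4) = 40.8 − 136.08 + 2035.2 + 13.2 = 1953.12.
∂Q_d/∂p = −2·0.42·p = -15.12, so E_p = -15.12·(18/1953.12) ≈ -0.14.
|E_p| < 1: demand is inelastic.

-0.14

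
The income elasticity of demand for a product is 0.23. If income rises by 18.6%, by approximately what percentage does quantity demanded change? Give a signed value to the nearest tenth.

4.3

%ΔQ ≈ E × %ΔI = (0.23) × (18.6%) ≈ 4.3%.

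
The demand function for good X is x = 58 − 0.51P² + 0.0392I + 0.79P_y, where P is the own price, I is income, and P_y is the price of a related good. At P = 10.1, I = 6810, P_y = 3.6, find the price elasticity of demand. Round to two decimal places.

-0.38

Evaluating quantity at (P, I, P_y) gives x = 58 − 0.51(10.1)² + 0.0392(6810) + 0.79(3.6) = 58 − 52.0251 + 266.952 + 2.844 = 275.7709.
∂x/∂P = −2·0.51·P = -10.302, so E_p = -10.302·(10.1/275.7709) ≈ -0.38.
|E_p| < 1: demand is inelastic.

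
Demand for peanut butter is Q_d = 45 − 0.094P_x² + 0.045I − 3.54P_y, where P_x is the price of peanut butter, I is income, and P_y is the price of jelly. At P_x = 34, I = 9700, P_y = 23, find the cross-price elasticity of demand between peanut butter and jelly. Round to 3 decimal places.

-0.279

First evaluate Q_d: 45 − 0.094(34)² + 0.045(9700) − 3.54(23) = 45 − 108.664 + 436.5 − 81.42 = 291.416.
∂Q_d/∂P_y = −3.54, so E_xy = -3.54·(23/291.416) ≈ -0.279.
E_xy < 0: the goods are complements.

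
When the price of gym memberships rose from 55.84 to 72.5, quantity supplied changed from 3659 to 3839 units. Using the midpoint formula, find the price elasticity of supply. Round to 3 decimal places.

%Δq = (3839 − 3659)/[(3659 + 3839)/2] = 180/3749 ≈ 0.0480.
%Δp = (72.5 − 55.84)/[(55.84 + 72.5)/2] = 16.66/64.17 ≈ 0.2596.
Arc elasticity E = %Δq/%Δp ≈ 0.0480/0.2596 ≈ 0.185.
|E| < 1: supply is inelastic over this range.

0.185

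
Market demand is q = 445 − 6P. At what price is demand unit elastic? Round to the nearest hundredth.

37.08

For linear demand q = a − bP, E = −bP/(a − bP). |E| = 1 ⇒ bP = a − bP ⇒ P = a/(2b).
P = 445/(2·6) ≈ 37.08.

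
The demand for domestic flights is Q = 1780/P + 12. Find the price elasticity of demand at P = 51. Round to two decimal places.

At P = 51, Q = 46.902.
dQ/dP = −1780/P² = −0.6844.
Point elasticity E = (dQ/dP)·(P/Q) = -0.6844 × 51/46.902 ≈ -0.74.
|E| < 1, so demand is inelastic at this price.

-0.74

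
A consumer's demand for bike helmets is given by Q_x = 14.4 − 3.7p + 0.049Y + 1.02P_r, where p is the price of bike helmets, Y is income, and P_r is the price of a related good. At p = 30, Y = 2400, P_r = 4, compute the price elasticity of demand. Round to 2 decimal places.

First evaluate Q_x: 14.4 − 3.7(30) + 0.049(2400) + 1.02(4) = 14.4 − 111 + 117.6 + 4.08 = 25.08.
∂Q_x/∂p = −3.7, so E_p = (−3.7)·(30/25.08) ≈ -4.43.
|E_p| > 1: demand is elastic.

-4.43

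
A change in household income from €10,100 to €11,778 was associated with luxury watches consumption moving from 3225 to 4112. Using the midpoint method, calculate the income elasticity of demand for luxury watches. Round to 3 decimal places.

%ΔQ = (4112 − 3225)/[(3225+4112)/2] = 887/3668.5 ≈ 0.2418.
%ΔY = (11,778 − 10,100)/[(10,100+11,778)/2] = 1678/10939 ≈ 0.1534.
E_I = %ΔQ/%ΔY ≈ 1.576.
E_I > 1: normal good (luxury).

1.576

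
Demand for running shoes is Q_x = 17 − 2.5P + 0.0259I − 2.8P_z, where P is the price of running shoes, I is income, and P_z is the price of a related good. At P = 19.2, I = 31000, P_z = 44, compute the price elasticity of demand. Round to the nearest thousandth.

At the given point, Q_x = 17 − 2.5(19.2) + 0.0259(31000) − 2.8(44) = 17 − 48 + 802.9 − 123.2 = 648.7.
∂Q_x/∂P = −2.5, so E_p = (−2.5)·(19.2/648.7) ≈ -0.074.
|E_p| < 1: demand is inelastic.

-0.074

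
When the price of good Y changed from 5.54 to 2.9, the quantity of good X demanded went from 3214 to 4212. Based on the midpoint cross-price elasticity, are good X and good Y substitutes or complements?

complements

%ΔQ_x = (4212 − 3214)/[(3214+4212)/2] = 998/3713 ≈ 0.2688.
%ΔP_y = (2.9 − 5.54)/[(5.54+2.9)/2] ≈ -0.6256.
E_xy = 0.2688/-0.6256 ≈ -0.430.
E_xy < 0, so the goods are complements.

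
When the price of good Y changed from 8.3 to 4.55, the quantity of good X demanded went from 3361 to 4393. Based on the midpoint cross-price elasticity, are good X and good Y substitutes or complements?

complements

%ΔQ_x = (4393 − 3361)/[(3361+4393)/2] = 1032/3877 ≈ 0.2662.
%ΔP_y = (4.55 − 8.3)/[(8.3+4.55)/2] ≈ -0.5837.
E_xy = 0.2662/-0.5837 ≈ -0.456.
E_xy < 0, so the goods are complements.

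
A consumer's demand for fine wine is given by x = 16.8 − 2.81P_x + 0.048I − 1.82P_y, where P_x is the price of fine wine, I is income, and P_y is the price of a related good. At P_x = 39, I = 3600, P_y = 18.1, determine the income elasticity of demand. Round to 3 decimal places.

3.671

Substituting, x = 16.8 − 2.81(39) + 0.048(3600) − 1.82(18.1) = 16.8 − 109.59 + 172.8 − 32.942 = 47.068.
∂x/∂I = +0.048, so E_I = 0.048·(3600/47.068) ≈ 3.671.
E_I > 1: normal good (luxury).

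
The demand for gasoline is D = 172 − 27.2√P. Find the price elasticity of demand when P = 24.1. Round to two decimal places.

At P = 24.1, D = 38.4704.
dD/dP = −27.2/(2√P) = −27.2/(2·4.9092).
Point elasticity E = (dD/dP)·(P/D) = -2.7703 × 24.1/38.4704 ≈ -1.74.
|E| > 1, so demand is elastic at this price.

-1.74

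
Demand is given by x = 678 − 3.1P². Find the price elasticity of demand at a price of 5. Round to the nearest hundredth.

At P = 5, x = 600.5.
dx/dP = −2·3.1·P = −31.
Point elasticity E = (dx/dP)·(P/x) = -31 × 5/600.5 ≈ -0.26.
|E| < 1, so demand is inelastic at this price.

-0.26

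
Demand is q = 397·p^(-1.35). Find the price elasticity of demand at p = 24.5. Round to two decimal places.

For a Cobb–Douglas (constant-elasticity) form q = A·p^α·…, the elasticity with respect to p equals the exponent α at every point.
Here the exponent on p is -1.35, so the price elasticity of demand is -1.35.

-1.35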